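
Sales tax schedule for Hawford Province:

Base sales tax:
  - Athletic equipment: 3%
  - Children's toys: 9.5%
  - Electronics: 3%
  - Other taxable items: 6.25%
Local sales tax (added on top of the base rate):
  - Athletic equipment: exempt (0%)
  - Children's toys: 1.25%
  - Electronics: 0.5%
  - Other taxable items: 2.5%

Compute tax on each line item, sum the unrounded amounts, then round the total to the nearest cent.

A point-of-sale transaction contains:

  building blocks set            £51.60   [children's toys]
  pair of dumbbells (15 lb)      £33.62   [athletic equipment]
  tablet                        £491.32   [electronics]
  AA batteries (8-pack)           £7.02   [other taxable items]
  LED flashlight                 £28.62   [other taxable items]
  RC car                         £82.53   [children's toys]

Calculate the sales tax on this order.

£35.74

Building blocks set £51.60: children's toys → 9.5% + 1.25% local = 10.75% → £5.547
Pair of dumbbells (15 lb) £33.62: athletic equipment → 3% + 0% local = 3% → £1.0086
Tablet £491.32: electronics → 3% + 0.5% local = 3.5% → £17.1962
AA batteries (8-pack) £7.02: other taxable items → 6.25% + 2.5% local = 8.75% → £0.61425
LED flashlight £28.62: other taxable items → 6.25% + 2.5% local = 8.75% → £2.50425
RC car £82.53: children's toys → 9.5% + 1.25% local = 10.75% → £8.871975
Unrounded tax sum = £35.742275 → £35.74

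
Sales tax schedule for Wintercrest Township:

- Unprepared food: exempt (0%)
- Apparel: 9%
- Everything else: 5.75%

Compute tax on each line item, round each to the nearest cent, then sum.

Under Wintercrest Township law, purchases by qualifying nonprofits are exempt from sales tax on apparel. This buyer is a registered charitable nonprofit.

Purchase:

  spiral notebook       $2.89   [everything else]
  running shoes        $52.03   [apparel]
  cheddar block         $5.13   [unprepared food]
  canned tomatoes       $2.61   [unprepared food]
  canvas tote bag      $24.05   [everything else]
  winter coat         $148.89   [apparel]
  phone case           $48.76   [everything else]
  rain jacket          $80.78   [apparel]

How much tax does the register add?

Spiral notebook $2.89: everything else → 5.75% → $0.17
Running shoes $52.03: apparel, buyer-exempt → 0% → $0.00
Cheddar block $5.13: unprepared food → 0% → $0.00
Canned tomatoes $2.61: unprepared food → 0% → $0.00
Canvas tote bag $24.05: everything else → 5.75% → $1.38
Winter coat $148.89: apparel, buyer-exempt → 0% → $0.00
Phone case $48.76: everything else → 5.75% → $2.80
Rain jacket $80.78: apparel, buyer-exempt → 0% → $0.00
Total tax = $0.17 + $1.38 + $2.80 = $4.35

$4.35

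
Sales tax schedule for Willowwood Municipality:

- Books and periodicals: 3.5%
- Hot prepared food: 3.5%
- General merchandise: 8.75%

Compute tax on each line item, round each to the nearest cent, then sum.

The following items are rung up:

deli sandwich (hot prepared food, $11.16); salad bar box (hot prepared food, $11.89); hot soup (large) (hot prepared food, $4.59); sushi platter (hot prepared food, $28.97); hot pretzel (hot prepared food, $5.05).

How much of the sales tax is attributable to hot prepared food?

$2.16

Deli sandwich $11.16: hot prepared food → 3.5% → $0.39
Salad bar box $11.89: hot prepared food → 3.5% → $0.42
Hot soup (large) $4.59: hot prepared food → 3.5% → $0.16
Sushi platter $28.97: hot prepared food → 3.5% → $1.01
Hot pretzel $5.05: hot prepared food → 3.5% → $0.18
Tax on hot prepared food = $0.39 + $0.42 + $0.16 + $1.01 + $0.18 = $2.16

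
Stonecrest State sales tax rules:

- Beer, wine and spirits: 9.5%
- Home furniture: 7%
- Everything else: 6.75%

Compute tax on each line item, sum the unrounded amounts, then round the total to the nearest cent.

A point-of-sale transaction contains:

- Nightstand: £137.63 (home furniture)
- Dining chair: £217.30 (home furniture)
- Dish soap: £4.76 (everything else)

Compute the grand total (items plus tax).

Nightstand £137.63: home furniture → 7% → £9.6341
Dining chair £217.30: home furniture → 7% → £15.211
Dish soap £4.76: everything else → 6.75% → £0.3213
Subtotal = £359.69; unrounded tax = £25.1664 → £25.17; total due = £384.86

£384.86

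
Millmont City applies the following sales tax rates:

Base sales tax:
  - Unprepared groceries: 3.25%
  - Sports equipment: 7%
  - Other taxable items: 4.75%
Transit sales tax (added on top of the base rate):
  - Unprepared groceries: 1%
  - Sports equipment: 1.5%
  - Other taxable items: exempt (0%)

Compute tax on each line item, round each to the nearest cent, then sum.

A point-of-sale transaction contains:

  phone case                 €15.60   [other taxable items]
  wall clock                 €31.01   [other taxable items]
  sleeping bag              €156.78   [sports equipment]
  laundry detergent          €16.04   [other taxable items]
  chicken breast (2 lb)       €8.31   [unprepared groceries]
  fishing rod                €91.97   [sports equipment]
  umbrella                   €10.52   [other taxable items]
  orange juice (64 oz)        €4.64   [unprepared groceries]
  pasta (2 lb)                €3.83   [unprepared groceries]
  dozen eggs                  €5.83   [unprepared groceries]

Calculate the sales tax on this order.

Phone case €15.60: other taxable items → 4.75% + 0% transit = 4.75% → €0.74
Wall clock €31.01: other taxable items → 4.75% + 0% transit = 4.75% → €1.47
Sleeping bag €156.78: sports equipment → 7% + 1.5% transit = 8.5% → €13.33
Laundry detergent €16.04: other taxable items → 4.75% + 0% transit = 4.75% → €0.76
Chicken breast (2 lb) €8.31: unprepared groceries → 3.25% + 1% transit = 4.25% → €0.35
Fishing rod €91.97: sports equipment → 7% + 1.5% transit = 8.5% → €7.82
Umbrella €10.52: other taxable items → 4.75% + 0% transit = 4.75% → €0.50
Orange juice (64 oz) €4.64: unprepared groceries → 3.25% + 1% transit = 4.25% → €0.20
Pasta (2 lb) €3.83: unprepared groceries → 3.25% + 1% transit = 4.25% → €0.16
Dozen eggs €5.83: unprepared groceries → 3.25% + 1% transit = 4.25% → €0.25
Total tax = €0.74 + €1.47 + €13.33 + €0.76 + €0.35 + €7.82 + €0.50 + €0.20 + €0.16 + €0.25 = €25.58

€25.58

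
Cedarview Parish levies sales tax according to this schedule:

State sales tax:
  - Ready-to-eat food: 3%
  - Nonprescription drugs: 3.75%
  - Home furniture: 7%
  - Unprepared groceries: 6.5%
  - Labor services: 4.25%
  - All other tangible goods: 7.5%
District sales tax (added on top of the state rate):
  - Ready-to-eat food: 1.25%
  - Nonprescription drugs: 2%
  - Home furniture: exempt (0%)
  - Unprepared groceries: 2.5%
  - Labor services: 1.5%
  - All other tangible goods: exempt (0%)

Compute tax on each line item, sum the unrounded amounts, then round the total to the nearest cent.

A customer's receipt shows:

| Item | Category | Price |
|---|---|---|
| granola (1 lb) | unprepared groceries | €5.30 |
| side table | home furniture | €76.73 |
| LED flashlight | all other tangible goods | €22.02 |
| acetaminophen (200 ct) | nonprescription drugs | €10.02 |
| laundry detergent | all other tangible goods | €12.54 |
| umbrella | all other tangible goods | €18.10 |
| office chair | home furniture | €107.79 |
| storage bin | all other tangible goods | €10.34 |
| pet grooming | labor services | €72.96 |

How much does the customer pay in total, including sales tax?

Granola (1 lb) €5.30: unprepared groceries → 6.5% + 2.5% district = 9% → €0.477
Side table €76.73: home furniture → 7% + 0% district = 7% → €5.3711
LED flashlight €22.02: all other tangible goods → 7.5% + 0% district = 7.5% → €1.6515
Acetaminophen (200 ct) €10.02: nonprescription drugs → 3.75% + 2% district = 5.75% → €0.57615
Laundry detergent €12.54: all other tangible goods → 7.5% + 0% district = 7.5% → €0.9405
Umbrella €18.10: all other tangible goods → 7.5% + 0% district = 7.5% → €1.3575
Office chair €107.79: home furniture → 7% + 0% district = 7% → €7.5453
Storage bin €10.34: all other tangible goods → 7.5% + 0% district = 7.5% → €0.7755
Pet grooming €72.96: labor services → 4.25% + 1.5% district = 5.75% → €4.1952
Subtotal = €335.80; unrounded tax = €22.88975 → €22.89; total due = €358.69

€358.69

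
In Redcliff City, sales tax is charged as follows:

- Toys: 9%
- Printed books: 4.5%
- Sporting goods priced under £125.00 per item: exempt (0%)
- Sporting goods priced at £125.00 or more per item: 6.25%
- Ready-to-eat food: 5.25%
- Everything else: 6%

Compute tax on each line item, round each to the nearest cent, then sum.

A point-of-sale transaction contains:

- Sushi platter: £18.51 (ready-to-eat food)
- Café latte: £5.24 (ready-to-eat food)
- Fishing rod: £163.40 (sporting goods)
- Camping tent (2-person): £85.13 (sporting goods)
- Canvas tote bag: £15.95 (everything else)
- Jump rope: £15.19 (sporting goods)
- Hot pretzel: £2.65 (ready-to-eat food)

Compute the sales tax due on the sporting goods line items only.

£10.21

Fishing rod £163.40: sporting goods, £125.00 or more → 6.25% → £10.21
Camping tent (2-person) £85.13: sporting goods, under £125.00 → 0% → £0.00
Jump rope £15.19: sporting goods, under £125.00 → 0% → £0.00
Tax on sporting goods = £10.21 + £0.00 + £0.00 = £10.21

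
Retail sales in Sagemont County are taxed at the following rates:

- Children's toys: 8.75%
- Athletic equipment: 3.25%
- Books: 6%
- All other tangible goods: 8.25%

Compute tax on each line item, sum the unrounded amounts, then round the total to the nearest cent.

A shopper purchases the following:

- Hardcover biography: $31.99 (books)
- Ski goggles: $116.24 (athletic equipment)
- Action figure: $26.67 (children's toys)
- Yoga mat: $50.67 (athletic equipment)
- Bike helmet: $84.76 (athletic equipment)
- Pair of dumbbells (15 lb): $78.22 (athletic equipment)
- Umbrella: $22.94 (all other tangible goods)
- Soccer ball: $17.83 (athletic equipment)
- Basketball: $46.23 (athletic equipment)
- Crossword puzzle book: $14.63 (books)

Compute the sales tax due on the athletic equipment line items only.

$12.80

Ski goggles $116.24: athletic equipment → 3.25% → $3.7778
Yoga mat $50.67: athletic equipment → 3.25% → $1.646775
Bike helmet $84.76: athletic equipment → 3.25% → $2.7547
Pair of dumbbells (15 lb) $78.22: athletic equipment → 3.25% → $2.54215
Soccer ball $17.83: athletic equipment → 3.25% → $0.579475
Basketball $46.23: athletic equipment → 3.25% → $1.502475
Tax on athletic equipment: unrounded sum = $12.803375 → $12.80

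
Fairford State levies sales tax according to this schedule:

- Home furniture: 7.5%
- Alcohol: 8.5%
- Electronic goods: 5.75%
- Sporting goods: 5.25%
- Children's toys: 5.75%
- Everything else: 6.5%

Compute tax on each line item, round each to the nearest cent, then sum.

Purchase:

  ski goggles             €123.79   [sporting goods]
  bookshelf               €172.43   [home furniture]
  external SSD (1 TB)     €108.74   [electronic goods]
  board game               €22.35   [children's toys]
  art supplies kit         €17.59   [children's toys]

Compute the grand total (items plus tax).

Ski goggles €123.79: sporting goods → 5.25% → €6.50
Bookshelf €172.43: home furniture → 7.5% → €12.93
External SSD (1 TB) €108.74: electronic goods → 5.75% → €6.25
Board game €22.35: children's toys → 5.75% → €1.29
Art supplies kit €17.59: children's toys → 5.75% → €1.01
Subtotal = €444.90; tax = €27.98; total due = €472.88

€472.88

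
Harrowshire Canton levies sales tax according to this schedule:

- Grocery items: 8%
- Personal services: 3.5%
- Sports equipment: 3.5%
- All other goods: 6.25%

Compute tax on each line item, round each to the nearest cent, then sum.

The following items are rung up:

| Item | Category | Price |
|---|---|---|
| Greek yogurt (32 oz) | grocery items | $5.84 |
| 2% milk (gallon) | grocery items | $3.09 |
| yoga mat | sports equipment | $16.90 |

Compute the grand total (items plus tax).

$27.14

Greek yogurt (32 oz) $5.84: grocery items → 8% → $0.47
2% milk (gallon) $3.09: grocery items → 8% → $0.25
Yoga mat $16.90: sports equipment → 3.5% → $0.59
Subtotal = $25.83; tax = $1.31; total due = $27.14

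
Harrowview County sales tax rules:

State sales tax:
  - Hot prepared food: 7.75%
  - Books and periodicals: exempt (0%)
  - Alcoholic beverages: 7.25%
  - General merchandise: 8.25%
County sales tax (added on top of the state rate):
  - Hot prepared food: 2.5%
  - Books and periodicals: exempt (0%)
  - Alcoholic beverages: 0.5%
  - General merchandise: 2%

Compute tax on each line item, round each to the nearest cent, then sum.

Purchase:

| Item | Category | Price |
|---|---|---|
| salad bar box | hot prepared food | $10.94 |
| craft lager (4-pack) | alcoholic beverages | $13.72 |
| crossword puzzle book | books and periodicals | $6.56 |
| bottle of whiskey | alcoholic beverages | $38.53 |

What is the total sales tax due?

$5.17

Salad bar box $10.94: hot prepared food → 7.75% + 2.5% county = 10.25% → $1.12
Craft lager (4-pack) $13.72: alcoholic beverages → 7.25% + 0.5% county = 7.75% → $1.06
Crossword puzzle book $6.56: books and periodicals → 0% + 0% county = 0% → $0.00
Bottle of whiskey $38.53: alcoholic beverages → 7.25% + 0.5% county = 7.75% → $2.99
Total tax = $1.12 + $1.06 + $2.99 = $5.17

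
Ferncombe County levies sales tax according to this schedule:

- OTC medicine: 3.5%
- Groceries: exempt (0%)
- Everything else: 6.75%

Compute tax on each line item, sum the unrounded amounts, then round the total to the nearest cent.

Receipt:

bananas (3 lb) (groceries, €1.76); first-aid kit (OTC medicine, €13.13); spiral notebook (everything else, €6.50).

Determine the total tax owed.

€0.90

Bananas (3 lb) €1.76: groceries → 0% → €0.00
First-aid kit €13.13: OTC medicine → 3.5% → €0.45955
Spiral notebook €6.50: everything else → 6.75% → €0.43875
Unrounded tax sum = €0.8983 → €0.90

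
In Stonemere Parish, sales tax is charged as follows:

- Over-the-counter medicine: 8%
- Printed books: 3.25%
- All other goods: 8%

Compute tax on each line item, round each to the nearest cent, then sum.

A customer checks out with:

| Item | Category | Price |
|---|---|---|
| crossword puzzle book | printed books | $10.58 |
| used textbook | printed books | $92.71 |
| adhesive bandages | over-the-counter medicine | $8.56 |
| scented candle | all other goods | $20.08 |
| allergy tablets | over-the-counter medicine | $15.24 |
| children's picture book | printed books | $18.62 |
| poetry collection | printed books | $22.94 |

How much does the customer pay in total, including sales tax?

Crossword puzzle book $10.58: printed books → 3.25% → $0.34
Used textbook $92.71: printed books → 3.25% → $3.01
Adhesive bandages $8.56: over-the-counter medicine → 8% → $0.68
Scented candle $20.08: all other goods → 8% → $1.61
Allergy tablets $15.24: over-the-counter medicine → 8% → $1.22
Children's picture book $18.62: printed books → 3.25% → $0.61
Poetry collection $22.94: printed books → 3.25% → $0.75
Subtotal = $188.73; tax = $8.22; total due = $196.95

$196.95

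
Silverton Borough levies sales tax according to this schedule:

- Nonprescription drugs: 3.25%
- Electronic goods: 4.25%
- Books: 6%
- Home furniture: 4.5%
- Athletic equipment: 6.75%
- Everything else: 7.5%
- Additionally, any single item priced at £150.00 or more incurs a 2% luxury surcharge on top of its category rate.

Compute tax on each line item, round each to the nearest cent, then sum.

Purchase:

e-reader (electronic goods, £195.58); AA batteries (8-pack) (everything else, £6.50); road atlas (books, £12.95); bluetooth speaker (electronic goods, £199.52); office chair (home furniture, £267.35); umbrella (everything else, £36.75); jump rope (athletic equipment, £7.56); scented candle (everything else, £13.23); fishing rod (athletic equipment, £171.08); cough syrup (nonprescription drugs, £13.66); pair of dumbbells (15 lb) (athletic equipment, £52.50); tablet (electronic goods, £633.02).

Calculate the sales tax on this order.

E-reader £195.58: electronic goods → 4.25% + 2% surcharge = 6.25% → £12.22
AA batteries (8-pack) £6.50: everything else → 7.5% → £0.49
Road atlas £12.95: books → 6% → £0.78
Bluetooth speaker £199.52: electronic goods → 4.25% + 2% surcharge = 6.25% → £12.47
Office chair £267.35: home furniture → 4.5% + 2% surcharge = 6.5% → £17.38
Umbrella £36.75: everything else → 7.5% → £2.76
Jump rope £7.56: athletic equipment → 6.75% → £0.51
Scented candle £13.23: everything else → 7.5% → £0.99
Fishing rod £171.08: athletic equipment → 6.75% + 2% surcharge = 8.75% → £14.97
Cough syrup £13.66: nonprescription drugs → 3.25% → £0.44
Pair of dumbbells (15 lb) £52.50: athletic equipment → 6.75% → £3.54
Tablet £633.02: electronic goods → 4.25% + 2% surcharge = 6.25% → £39.56
Total tax = £12.22 + £0.49 + £0.78 + £12.47 + £17.38 + £2.76 + £0.51 + £0.99 + £14.97 + £0.44 + £3.54 + £39.56 = £106.11

£106.11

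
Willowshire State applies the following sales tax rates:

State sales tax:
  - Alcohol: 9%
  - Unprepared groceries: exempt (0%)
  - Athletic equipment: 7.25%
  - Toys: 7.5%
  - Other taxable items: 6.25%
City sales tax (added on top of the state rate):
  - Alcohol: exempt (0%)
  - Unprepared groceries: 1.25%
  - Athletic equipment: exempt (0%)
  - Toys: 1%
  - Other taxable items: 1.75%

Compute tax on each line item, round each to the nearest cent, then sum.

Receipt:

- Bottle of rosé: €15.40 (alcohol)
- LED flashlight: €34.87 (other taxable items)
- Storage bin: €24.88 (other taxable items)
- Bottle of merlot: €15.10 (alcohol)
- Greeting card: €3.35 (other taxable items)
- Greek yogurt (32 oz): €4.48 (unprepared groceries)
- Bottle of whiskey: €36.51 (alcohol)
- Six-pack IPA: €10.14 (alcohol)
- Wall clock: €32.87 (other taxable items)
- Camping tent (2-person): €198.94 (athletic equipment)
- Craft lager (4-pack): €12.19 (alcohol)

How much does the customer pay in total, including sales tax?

€418.94

Bottle of rosé €15.40: alcohol → 9% + 0% city = 9% → €1.39
LED flashlight €34.87: other taxable items → 6.25% + 1.75% city = 8% → €2.79
Storage bin €24.88: other taxable items → 6.25% + 1.75% city = 8% → €1.99
Bottle of merlot €15.10: alcohol → 9% + 0% city = 9% → €1.36
Greeting card €3.35: other taxable items → 6.25% + 1.75% city = 8% → €0.27
Greek yogurt (32 oz) €4.48: unprepared groceries → 0% + 1.25% city = 1.25% → €0.06
Bottle of whiskey €36.51: alcohol → 9% + 0% city = 9% → €3.29
Six-pack IPA €10.14: alcohol → 9% + 0% city = 9% → €0.91
Wall clock €32.87: other taxable items → 6.25% + 1.75% city = 8% → €2.63
Camping tent (2-person) €198.94: athletic equipment → 7.25% + 0% city = 7.25% → €14.42
Craft lager (4-pack) €12.19: alcohol → 9% + 0% city = 9% → €1.10
Subtotal = €388.73; tax = €30.21; total due = €418.94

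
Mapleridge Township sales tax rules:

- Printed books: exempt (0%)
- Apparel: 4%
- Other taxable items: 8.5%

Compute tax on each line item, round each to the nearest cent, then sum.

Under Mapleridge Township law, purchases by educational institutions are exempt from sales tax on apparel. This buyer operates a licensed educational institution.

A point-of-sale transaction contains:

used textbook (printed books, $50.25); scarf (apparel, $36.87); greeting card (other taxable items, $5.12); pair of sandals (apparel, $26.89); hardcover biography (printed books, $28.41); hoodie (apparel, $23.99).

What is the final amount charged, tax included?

$171.97

Used textbook $50.25: printed books → 0% → $0.00
Scarf $36.87: apparel, buyer-exempt → 0% → $0.00
Greeting card $5.12: other taxable items → 8.5% → $0.44
Pair of sandals $26.89: apparel, buyer-exempt → 0% → $0.00
Hardcover biography $28.41: printed books → 0% → $0.00
Hoodie $23.99: apparel, buyer-exempt → 0% → $0.00
Subtotal = $171.53; tax = $0.44; total due = $171.97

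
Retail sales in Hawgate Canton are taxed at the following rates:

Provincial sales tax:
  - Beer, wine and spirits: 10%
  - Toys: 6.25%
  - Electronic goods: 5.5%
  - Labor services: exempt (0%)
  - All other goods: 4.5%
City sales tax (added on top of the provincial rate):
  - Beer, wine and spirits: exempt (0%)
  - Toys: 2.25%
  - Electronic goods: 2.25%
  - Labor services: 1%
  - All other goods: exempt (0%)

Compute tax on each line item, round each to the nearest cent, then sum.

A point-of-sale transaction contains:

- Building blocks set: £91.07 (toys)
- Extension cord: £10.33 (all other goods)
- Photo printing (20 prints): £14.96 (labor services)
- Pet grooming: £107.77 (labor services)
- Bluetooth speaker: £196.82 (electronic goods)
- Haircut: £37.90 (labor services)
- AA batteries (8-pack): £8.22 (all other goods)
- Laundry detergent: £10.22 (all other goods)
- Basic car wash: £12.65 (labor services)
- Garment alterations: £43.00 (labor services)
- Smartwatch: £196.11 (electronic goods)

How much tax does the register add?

£41.65

Building blocks set £91.07: toys → 6.25% + 2.25% city = 8.5% → £7.74
Extension cord £10.33: all other goods → 4.5% + 0% city = 4.5% → £0.46
Photo printing (20 prints) £14.96: labor services → 0% + 1% city = 1% → £0.15
Pet grooming £107.77: labor services → 0% + 1% city = 1% → £1.08
Bluetooth speaker £196.82: electronic goods → 5.5% + 2.25% city = 7.75% → £15.25
Haircut £37.90: labor services → 0% + 1% city = 1% → £0.38
AA batteries (8-pack) £8.22: all other goods → 4.5% + 0% city = 4.5% → £0.37
Laundry detergent £10.22: all other goods → 4.5% + 0% city = 4.5% → £0.46
Basic car wash £12.65: labor services → 0% + 1% city = 1% → £0.13
Garment alterations £43.00: labor services → 0% + 1% city = 1% → £0.43
Smartwatch £196.11: electronic goods → 5.5% + 2.25% city = 7.75% → £15.20
Total tax = £7.74 + £0.46 + £0.15 + £1.08 + £15.25 + £0.38 + £0.37 + £0.46 + £0.13 + £0.43 + £15.20 = £41.65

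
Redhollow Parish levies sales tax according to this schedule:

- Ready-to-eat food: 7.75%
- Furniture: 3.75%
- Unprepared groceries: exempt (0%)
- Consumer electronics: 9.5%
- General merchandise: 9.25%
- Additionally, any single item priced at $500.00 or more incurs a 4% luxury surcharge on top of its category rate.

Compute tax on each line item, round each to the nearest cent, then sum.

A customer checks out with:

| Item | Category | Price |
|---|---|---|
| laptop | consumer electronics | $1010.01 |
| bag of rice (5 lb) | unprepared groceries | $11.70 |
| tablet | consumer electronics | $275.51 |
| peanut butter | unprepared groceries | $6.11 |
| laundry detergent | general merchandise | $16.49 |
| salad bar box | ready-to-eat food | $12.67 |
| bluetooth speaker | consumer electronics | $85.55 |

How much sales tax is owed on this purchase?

Laptop $1010.01: consumer electronics → 9.5% + 4% surcharge = 13.5% → $136.35
Bag of rice (5 lb) $11.70: unprepared groceries → 0% → $0.00
Tablet $275.51: consumer electronics → 9.5% → $26.17
Peanut butter $6.11: unprepared groceries → 0% → $0.00
Laundry detergent $16.49: general merchandise → 9.25% → $1.53
Salad bar box $12.67: ready-to-eat food → 7.75% → $0.98
Bluetooth speaker $85.55: consumer electronics → 9.5% → $8.13
Total tax = $136.35 + $26.17 + $1.53 + $0.98 + $8.13 = $173.16

$173.16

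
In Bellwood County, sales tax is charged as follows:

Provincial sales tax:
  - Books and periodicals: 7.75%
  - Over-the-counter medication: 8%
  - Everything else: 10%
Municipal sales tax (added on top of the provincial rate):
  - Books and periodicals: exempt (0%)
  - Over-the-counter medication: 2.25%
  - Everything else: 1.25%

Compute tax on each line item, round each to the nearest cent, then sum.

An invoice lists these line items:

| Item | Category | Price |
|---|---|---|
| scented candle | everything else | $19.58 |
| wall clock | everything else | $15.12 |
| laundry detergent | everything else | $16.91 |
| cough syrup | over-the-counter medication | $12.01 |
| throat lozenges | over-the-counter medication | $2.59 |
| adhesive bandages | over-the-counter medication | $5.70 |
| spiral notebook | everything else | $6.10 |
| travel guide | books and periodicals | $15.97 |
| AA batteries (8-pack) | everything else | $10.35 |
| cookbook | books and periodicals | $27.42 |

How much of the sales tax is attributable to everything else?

Scented candle $19.58: everything else → 10% + 1.25% municipal = 11.25% → $2.20
Wall clock $15.12: everything else → 10% + 1.25% municipal = 11.25% → $1.70
Laundry detergent $16.91: everything else → 10% + 1.25% municipal = 11.25% → $1.90
Spiral notebook $6.10: everything else → 10% + 1.25% municipal = 11.25% → $0.69
AA batteries (8-pack) $10.35: everything else → 10% + 1.25% municipal = 11.25% → $1.16
Tax on everything else = $2.20 + $1.70 + $1.90 + $0.69 + $1.16 = $7.65

$7.65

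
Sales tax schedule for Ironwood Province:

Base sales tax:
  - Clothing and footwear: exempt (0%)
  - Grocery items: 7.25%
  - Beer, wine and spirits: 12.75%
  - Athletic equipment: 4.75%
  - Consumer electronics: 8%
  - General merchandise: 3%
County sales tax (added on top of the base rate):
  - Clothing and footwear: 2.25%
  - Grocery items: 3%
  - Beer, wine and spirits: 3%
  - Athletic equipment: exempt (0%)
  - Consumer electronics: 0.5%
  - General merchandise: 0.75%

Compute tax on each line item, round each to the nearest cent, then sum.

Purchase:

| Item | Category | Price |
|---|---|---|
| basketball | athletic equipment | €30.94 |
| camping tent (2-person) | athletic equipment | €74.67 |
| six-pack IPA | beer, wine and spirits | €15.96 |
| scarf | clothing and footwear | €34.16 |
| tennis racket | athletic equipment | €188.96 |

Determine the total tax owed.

Basketball €30.94: athletic equipment → 4.75% + 0% county = 4.75% → €1.47
Camping tent (2-person) €74.67: athletic equipment → 4.75% + 0% county = 4.75% → €3.55
Six-pack IPA €15.96: beer, wine and spirits → 12.75% + 3% county = 15.75% → €2.51
Scarf €34.16: clothing and footwear → 0% + 2.25% county = 2.25% → €0.77
Tennis racket €188.96: athletic equipment → 4.75% + 0% county = 4.75% → €8.98
Total tax = €1.47 + €3.55 + €2.51 + €0.77 + €8.98 = €17.28

€17.28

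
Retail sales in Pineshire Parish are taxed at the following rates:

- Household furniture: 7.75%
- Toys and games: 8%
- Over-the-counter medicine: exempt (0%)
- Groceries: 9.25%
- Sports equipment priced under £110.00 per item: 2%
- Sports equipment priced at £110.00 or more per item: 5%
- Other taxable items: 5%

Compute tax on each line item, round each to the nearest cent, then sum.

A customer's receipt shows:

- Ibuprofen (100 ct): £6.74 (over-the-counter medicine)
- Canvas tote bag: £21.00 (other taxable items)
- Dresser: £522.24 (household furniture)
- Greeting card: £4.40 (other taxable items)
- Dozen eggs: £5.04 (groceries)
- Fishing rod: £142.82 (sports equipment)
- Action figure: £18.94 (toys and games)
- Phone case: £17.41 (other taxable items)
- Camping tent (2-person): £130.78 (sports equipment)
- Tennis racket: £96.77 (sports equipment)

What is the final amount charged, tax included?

£1026.36

Ibuprofen (100 ct) £6.74: over-the-counter medicine → 0% → £0.00
Canvas tote bag £21.00: other taxable items → 5% → £1.05
Dresser £522.24: household furniture → 7.75% → £40.47
Greeting card £4.40: other taxable items → 5% → £0.22
Dozen eggs £5.04: groceries → 9.25% → £0.47
Fishing rod £142.82: sports equipment, £110.00 or more → 5% → £7.14
Action figure £18.94: toys and games → 8% → £1.52
Phone case £17.41: other taxable items → 5% → £0.87
Camping tent (2-person) £130.78: sports equipment, £110.00 or more → 5% → £6.54
Tennis racket £96.77: sports equipment, under £110.00 → 2% → £1.94
Subtotal = £966.14; tax = £60.22; total due = £1026.36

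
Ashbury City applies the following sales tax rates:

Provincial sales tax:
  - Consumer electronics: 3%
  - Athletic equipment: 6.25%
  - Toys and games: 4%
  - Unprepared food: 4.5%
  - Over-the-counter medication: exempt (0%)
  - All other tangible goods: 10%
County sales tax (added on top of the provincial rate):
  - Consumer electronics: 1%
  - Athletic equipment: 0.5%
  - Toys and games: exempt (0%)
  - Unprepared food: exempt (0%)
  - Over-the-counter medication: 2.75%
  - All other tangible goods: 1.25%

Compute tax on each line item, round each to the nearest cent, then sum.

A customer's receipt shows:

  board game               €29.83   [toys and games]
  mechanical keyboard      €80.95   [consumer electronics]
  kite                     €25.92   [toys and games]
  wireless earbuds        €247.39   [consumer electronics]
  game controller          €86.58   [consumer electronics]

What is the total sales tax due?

€18.83

Board game €29.83: toys and games → 4% + 0% county = 4% → €1.19
Mechanical keyboard €80.95: consumer electronics → 3% + 1% county = 4% → €3.24
Kite €25.92: toys and games → 4% + 0% county = 4% → €1.04
Wireless earbuds €247.39: consumer electronics → 3% + 1% county = 4% → €9.90
Game controller €86.58: consumer electronics → 3% + 1% county = 4% → €3.46
Total tax = €1.19 + €3.24 + €1.04 + €9.90 + €3.46 = €18.83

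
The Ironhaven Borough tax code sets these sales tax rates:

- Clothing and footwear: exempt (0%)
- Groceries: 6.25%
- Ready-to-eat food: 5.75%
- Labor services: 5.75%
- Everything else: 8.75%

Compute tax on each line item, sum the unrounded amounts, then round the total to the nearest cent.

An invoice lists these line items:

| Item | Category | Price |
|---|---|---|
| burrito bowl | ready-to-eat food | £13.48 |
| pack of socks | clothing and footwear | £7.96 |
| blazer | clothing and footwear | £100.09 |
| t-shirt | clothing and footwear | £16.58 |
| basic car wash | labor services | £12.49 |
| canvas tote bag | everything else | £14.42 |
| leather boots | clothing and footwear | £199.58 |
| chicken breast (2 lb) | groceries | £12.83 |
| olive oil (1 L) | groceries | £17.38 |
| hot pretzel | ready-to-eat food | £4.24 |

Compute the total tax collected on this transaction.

Burrito bowl £13.48: ready-to-eat food → 5.75% → £0.7751
Pack of socks £7.96: clothing and footwear → 0% → £0.00
Blazer £100.09: clothing and footwear → 0% → £0.00
T-shirt £16.58: clothing and footwear → 0% → £0.00
Basic car wash £12.49: labor services → 5.75% → £0.718175
Canvas tote bag £14.42: everything else → 8.75% → £1.26175
Leather boots £199.58: clothing and footwear → 0% → £0.00
Chicken breast (2 lb) £12.83: groceries → 6.25% → £0.801875
Olive oil (1 L) £17.38: groceries → 6.25% → £1.08625
Hot pretzel £4.24: ready-to-eat food → 5.75% → £0.2438
Unrounded tax sum = £4.88695 → £4.89

£4.89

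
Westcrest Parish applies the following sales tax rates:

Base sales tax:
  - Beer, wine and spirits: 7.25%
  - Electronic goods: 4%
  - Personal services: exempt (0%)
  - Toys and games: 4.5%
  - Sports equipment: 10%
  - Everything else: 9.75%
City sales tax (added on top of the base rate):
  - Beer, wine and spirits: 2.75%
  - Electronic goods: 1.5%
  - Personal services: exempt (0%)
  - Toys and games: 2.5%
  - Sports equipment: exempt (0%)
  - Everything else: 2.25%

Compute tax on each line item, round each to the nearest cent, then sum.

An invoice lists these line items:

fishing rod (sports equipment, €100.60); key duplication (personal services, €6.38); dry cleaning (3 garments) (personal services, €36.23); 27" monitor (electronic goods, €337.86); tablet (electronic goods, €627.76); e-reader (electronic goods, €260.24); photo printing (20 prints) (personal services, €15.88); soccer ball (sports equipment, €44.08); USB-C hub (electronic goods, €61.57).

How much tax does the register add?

Fishing rod €100.60: sports equipment → 10% + 0% city = 10% → €10.06
Key duplication €6.38: personal services → 0% + 0% city = 0% → €0.00
Dry cleaning (3 garments) €36.23: personal services → 0% + 0% city = 0% → €0.00
27" monitor €337.86: electronic goods → 4% + 1.5% city = 5.5% → €18.58
Tablet €627.76: electronic goods → 4% + 1.5% city = 5.5% → €34.53
E-reader €260.24: electronic goods → 4% + 1.5% city = 5.5% → €14.31
Photo printing (20 prints) €15.88: personal services → 0% + 0% city = 0% → €0.00
Soccer ball €44.08: sports equipment → 10% + 0% city = 10% → €4.41
USB-C hub €61.57: electronic goods → 4% + 1.5% city = 5.5% → €3.39
Total tax = €10.06 + €18.58 + €34.53 + €14.31 + €4.41 + €3.39 = €85.28

€85.28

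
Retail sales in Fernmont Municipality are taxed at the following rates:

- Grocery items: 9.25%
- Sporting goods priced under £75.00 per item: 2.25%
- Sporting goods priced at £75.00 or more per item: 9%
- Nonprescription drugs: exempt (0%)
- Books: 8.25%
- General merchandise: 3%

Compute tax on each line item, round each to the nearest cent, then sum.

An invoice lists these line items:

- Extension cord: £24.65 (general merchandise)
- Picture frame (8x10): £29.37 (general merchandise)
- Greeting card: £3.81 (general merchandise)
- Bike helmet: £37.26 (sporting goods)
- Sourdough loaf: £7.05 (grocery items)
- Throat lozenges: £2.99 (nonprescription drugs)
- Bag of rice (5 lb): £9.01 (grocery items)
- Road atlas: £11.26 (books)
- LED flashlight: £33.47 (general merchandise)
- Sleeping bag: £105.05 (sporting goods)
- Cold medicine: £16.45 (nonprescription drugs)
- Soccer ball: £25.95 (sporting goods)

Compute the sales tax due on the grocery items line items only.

£1.48

Sourdough loaf £7.05: grocery items → 9.25% → £0.65
Bag of rice (5 lb) £9.01: grocery items → 9.25% → £0.83
Tax on grocery items = £0.65 + £0.83 = £1.48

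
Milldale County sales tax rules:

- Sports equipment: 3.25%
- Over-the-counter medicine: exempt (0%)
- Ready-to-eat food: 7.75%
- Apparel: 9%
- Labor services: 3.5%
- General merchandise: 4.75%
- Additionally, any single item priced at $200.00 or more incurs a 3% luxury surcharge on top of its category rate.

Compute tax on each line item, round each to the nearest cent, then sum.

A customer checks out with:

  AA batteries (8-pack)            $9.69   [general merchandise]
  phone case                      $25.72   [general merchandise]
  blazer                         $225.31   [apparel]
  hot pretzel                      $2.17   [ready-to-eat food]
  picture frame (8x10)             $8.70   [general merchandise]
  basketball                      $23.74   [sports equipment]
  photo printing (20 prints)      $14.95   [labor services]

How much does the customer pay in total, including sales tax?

AA batteries (8-pack) $9.69: general merchandise → 4.75% → $0.46
Phone case $25.72: general merchandise → 4.75% → $1.22
Blazer $225.31: apparel → 9% + 3% surcharge = 12% → $27.04
Hot pretzel $2.17: ready-to-eat food → 7.75% → $0.17
Picture frame (8x10) $8.70: general merchandise → 4.75% → $0.41
Basketball $23.74: sports equipment → 3.25% → $0.77
Photo printing (20 prints) $14.95: labor services → 3.5% → $0.52
Subtotal = $310.28; tax = $30.59; total due = $340.87

$340.87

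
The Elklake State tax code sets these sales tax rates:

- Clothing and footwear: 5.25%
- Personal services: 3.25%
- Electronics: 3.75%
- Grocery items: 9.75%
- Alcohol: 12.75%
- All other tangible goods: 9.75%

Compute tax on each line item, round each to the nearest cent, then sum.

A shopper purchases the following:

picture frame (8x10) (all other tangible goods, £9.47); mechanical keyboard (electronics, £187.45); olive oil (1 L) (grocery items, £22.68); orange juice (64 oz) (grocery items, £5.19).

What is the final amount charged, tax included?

£235.46

Picture frame (8x10) £9.47: all other tangible goods → 9.75% → £0.92
Mechanical keyboard £187.45: electronics → 3.75% → £7.03
Olive oil (1 L) £22.68: grocery items → 9.75% → £2.21
Orange juice (64 oz) £5.19: grocery items → 9.75% → £0.51
Subtotal = £224.79; tax = £10.67; total due = £235.46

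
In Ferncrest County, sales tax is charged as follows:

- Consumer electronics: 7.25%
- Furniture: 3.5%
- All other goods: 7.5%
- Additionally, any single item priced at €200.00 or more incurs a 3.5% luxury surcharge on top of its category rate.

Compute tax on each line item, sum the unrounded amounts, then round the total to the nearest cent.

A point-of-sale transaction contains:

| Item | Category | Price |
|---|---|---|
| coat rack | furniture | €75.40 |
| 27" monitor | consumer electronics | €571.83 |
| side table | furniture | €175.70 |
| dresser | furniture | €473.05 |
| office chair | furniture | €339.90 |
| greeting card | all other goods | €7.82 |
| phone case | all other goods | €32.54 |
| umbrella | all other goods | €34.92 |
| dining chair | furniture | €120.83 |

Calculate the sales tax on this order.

€137.04

Coat rack €75.40: furniture → 3.5% → €2.639
27" monitor €571.83: consumer electronics → 7.25% + 3.5% surcharge = 10.75% → €61.471725
Side table €175.70: furniture → 3.5% → €6.1495
Dresser €473.05: furniture → 3.5% + 3.5% surcharge = 7% → €33.1135
Office chair €339.90: furniture → 3.5% + 3.5% surcharge = 7% → €23.793
Greeting card €7.82: all other goods → 7.5% → €0.5865
Phone case €32.54: all other goods → 7.5% → €2.4405
Umbrella €34.92: all other goods → 7.5% → €2.619
Dining chair €120.83: furniture → 3.5% → €4.22905
Unrounded tax sum = €137.041775 → €137.04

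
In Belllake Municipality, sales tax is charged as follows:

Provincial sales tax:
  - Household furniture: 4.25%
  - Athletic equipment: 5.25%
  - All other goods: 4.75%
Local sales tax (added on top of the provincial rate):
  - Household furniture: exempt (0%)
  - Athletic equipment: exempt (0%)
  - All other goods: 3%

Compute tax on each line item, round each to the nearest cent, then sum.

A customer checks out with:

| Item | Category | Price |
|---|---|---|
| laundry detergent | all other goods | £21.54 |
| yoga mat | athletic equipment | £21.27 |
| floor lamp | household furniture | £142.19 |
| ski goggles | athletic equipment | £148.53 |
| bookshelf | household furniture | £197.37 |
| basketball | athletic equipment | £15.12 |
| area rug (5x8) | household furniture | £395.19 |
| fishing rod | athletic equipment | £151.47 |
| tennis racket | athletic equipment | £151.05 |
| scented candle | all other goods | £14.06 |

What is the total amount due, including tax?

£1317.37

Laundry detergent £21.54: all other goods → 4.75% + 3% local = 7.75% → £1.67
Yoga mat £21.27: athletic equipment → 5.25% + 0% local = 5.25% → £1.12
Floor lamp £142.19: household furniture → 4.25% + 0% local = 4.25% → £6.04
Ski goggles £148.53: athletic equipment → 5.25% + 0% local = 5.25% → £7.80
Bookshelf £197.37: household furniture → 4.25% + 0% local = 4.25% → £8.39
Basketball £15.12: athletic equipment → 5.25% + 0% local = 5.25% → £0.79
Area rug (5x8) £395.19: household furniture → 4.25% + 0% local = 4.25% → £16.80
Fishing rod £151.47: athletic equipment → 5.25% + 0% local = 5.25% → £7.95
Tennis racket £151.05: athletic equipment → 5.25% + 0% local = 5.25% → £7.93
Scented candle £14.06: all other goods → 4.75% + 3% local = 7.75% → £1.09
Subtotal = £1257.79; tax = £59.58; total due = £1317.37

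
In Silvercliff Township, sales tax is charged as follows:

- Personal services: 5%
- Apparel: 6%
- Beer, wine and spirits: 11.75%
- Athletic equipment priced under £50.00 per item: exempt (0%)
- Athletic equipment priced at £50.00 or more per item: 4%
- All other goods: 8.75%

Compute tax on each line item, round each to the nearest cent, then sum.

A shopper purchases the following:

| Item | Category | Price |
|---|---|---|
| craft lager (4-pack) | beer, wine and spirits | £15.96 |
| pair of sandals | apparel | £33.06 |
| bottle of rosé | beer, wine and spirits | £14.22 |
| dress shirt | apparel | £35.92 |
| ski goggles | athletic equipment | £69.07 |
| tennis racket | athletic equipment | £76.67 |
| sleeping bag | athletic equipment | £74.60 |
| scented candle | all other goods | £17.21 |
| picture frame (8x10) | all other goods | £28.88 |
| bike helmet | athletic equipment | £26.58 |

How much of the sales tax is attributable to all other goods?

Scented candle £17.21: all other goods → 8.75% → £1.51
Picture frame (8x10) £28.88: all other goods → 8.75% → £2.53
Tax on all other goods = £1.51 + £2.53 = £4.04

£4.04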